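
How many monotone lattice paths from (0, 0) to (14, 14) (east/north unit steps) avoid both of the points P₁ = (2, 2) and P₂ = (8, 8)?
Number of paths = 17122440

Inclusion–exclusion. Total paths: C(28, 14) = 40116600. Through P₁: C(4, 2)·C(24, 12) = 16224936. Through P₂: C(16, 8)·C(12, 6) = 11891880. Since P₁ is strictly southwest of P₂, a monotone path through both must visit P₁ then P₂; paths through both = C(4, 2)·C(12, 6)·C(12, 6) = 5122656. Avoid both = 40116600 − 16224936 − 11891880 + 5122656 = 17122440.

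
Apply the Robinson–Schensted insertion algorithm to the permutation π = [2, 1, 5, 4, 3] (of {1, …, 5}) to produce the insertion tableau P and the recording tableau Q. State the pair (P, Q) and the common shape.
P = [1, 3] / [2, 4] / [5];  Q = [1, 3] / [2, 4] / [5];  common shape = (2, 2, 1)

Row-insert the values π_1, π_2, … into P one at a time, bumping the leftmost entry strictly greater than the inserted value down to the next row. The recording tableau Q records, in position (i, j), the step at which that cell was added to P.
  Insert 2 (step 1): P = [2];  Q = [1]
  Insert 1 (step 2): P = [1] / [2];  Q = [1] / [2]
  Insert 5 (step 3): P = [1, 5] / [2];  Q = [1, 3] / [2]
  Insert 4 (step 4): P = [1, 4] / [2, 5];  Q = [1, 3] / [2, 4]
  Insert 3 (step 5): P = [1, 3] / [2, 4] / [5];  Q = [1, 3] / [2, 4] / [5]
Final shape: (2, 2, 1).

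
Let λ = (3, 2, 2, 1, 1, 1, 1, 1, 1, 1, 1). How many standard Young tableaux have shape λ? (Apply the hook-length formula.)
# SYT of shape (3, 2, 2, 1, 1, 1, 1, 1, 1, 1, 1) = 2835

Hook-length formula: f^λ = n! / Π hook(c), product over all cells c of the Young diagram. For λ = (3, 2, 2, 1, 1, 1, 1, 1, 1, 1, 1), n = 15 boxes. Hook lengths by row (left-to-right, top-to-bottom): [13, 4, 1]; [11, 2]; [10, 1]; [8]; [7]; [6]; [5]; [4]; [3]; [2]; [1]. Product of hooks = 461260800. So f^λ = 15! / 461260800 = 1307674368000 / 461260800 = 2835.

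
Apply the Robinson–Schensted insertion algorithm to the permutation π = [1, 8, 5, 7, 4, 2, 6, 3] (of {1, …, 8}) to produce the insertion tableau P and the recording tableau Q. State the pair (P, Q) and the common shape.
P = [1, 2, 3] / [4, 6] / [5, 7] / [8];  Q = [1, 2, 4] / [3, 7] / [5, 8] / [6];  common shape = (3, 2, 2, 1)

Row-insert the values π_1, π_2, … into P one at a time, bumping the leftmost entry strictly greater than the inserted value down to the next row. The recording tableau Q records, in position (i, j), the step at which that cell was added to P.
  Insert 1 (step 1): P = [1];  Q = [1]
  Insert 8 (step 2): P = [1, 8];  Q = [1, 2]
  Insert 5 (step 3): P = [1, 5] / [8];  Q = [1, 2] / [3]
  Insert 7 (step 4): P = [1, 5, 7] / [8];  Q = [1, 2, 4] / [3]
  Insert 4 (step 5): P = [1, 4, 7] / [5] / [8];  Q = [1, 2, 4] / [3] / [5]
  Insert 2 (step 6): P = [1, 2, 7] / [4] / [5] / [8];  Q = [1, 2, 4] / [3] / [5] / [6]
  Insert 6 (step 7): P = [1, 2, 6] / [4, 7] / [5] / [8];  Q = [1, 2, 4] / [3, 7] / [5] / [6]
  Insert 3 (step 8): P = [1, 2, 3] / [4, 6] / [5, 7] / [8];  Q = [1, 2, 4] / [3, 7] / [5, 8] / [6]
Final shape: (3, 2, 2, 1).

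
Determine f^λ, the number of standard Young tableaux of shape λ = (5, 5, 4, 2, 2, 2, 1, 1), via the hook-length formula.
# SYT of shape (5, 5, 4, 2, 2, 2, 1, 1) = 1584282700

Hook-length formula: f^λ = n! / Π hook(c), product over all cells c of the Young diagram. For λ = (5, 5, 4, 2, 2, 2, 1, 1), n = 22 boxes. Hook lengths by row (left-to-right, top-to-bottom): [12, 9, 5, 4, 2]; [11, 8, 4, 3, 1]; [9, 6, 2, 1]; [6, 3]; [5, 2]; [4, 1]; [2]; [1]. Product of hooks = 709469798400. So f^λ = 22! / 709469798400 = 1124000727777607680000 / 709469798400 = 1584282700.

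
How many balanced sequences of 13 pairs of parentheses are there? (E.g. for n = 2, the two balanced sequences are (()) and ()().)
C_13 = 742900

These balanced parentheses are counted by the Catalan number C_n = (1/(n + 1)) · C(2n, n). For n = 13: C_13 = (1/14) · C(26, 13) = 10400600/14 = 742900.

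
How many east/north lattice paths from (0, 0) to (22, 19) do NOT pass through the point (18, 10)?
Number of paths = 235279646550

Total paths from (0, 0) to (22, 19): C(41, 22) = 244662670200. Paths through (18, 10): (paths (0, 0) → (18, 10)) × (paths (18, 10) → (22, 19)) = C(28, 18) · C(13, 4) = 13123110 · 715 = 9383023650. Avoidance count = 244662670200 − 9383023650 = 235279646550.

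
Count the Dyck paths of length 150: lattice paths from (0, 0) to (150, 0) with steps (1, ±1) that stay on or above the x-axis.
C_75 = 1221395654430378811828760722007962130791020

These Dyck paths are counted by the Catalan number C_n = (1/(n + 1)) · C(2n, n). For n = 75: C_75 = (1/76) · C(150, 75) = 92826069736708789698985814872605121940117520/76 = 1221395654430378811828760722007962130791020.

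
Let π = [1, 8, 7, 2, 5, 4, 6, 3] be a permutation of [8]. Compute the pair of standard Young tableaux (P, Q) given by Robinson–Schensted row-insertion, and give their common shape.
P = [1, 2, 3, 6] / [4] / [5] / [7] / [8];  Q = [1, 2, 5, 7] / [3] / [4] / [6] / [8];  common shape = (4, 1, 1, 1, 1)

Row-insert the values π_1, π_2, … into P one at a time, bumping the leftmost entry strictly greater than the inserted value down to the next row. The recording tableau Q records, in position (i, j), the step at which that cell was added to P.
  Insert 1 (step 1): P = [1];  Q = [1]
  Insert 8 (step 2): P = [1, 8];  Q = [1, 2]
  Insert 7 (step 3): P = [1, 7] / [8];  Q = [1, 2] / [3]
  Insert 2 (step 4): P = [1, 2] / [7] / [8];  Q = [1, 2] / [3] / [4]
  Insert 5 (step 5): P = [1, 2, 5] / [7] / [8];  Q = [1, 2, 5] / [3] / [4]
  Insert 4 (step 6): P = [1, 2, 4] / [5] / [7] / [8];  Q = [1, 2, 5] / [3] / [4] / [6]
  Insert 6 (step 7): P = [1, 2, 4, 6] / [5] / [7] / [8];  Q = [1, 2, 5, 7] / [3] / [4] / [6]
  Insert 3 (step 8): P = [1, 2, 3, 6] / [4] / [5] / [7] / [8];  Q = [1, 2, 5, 7] / [3] / [4] / [6] / [8]
Final shape: (4, 1, 1, 1, 1).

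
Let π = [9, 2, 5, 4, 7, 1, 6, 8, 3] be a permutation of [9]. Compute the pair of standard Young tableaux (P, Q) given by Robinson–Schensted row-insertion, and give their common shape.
P = [1, 3, 6, 8] / [2, 4] / [5, 7] / [9];  Q = [1, 3, 5, 8] / [2, 7] / [4, 9] / [6];  common shape = (4, 2, 2, 1)

Row-insert the values π_1, π_2, … into P one at a time, bumping the leftmost entry strictly greater than the inserted value down to the next row. The recording tableau Q records, in position (i, j), the step at which that cell was added to P.
  Insert 9 (step 1): P = [9];  Q = [1]
  Insert 2 (step 2): P = [2] / [9];  Q = [1] / [2]
  Insert 5 (step 3): P = [2, 5] / [9];  Q = [1, 3] / [2]
  Insert 4 (step 4): P = [2, 4] / [5] / [9];  Q = [1, 3] / [2] / [4]
  Insert 7 (step 5): P = [2, 4, 7] / [5] / [9];  Q = [1, 3, 5] / [2] / [4]
  Insert 1 (step 6): P = [1, 4, 7] / [2] / [5] / [9];  Q = [1, 3, 5] / [2] / [4] / [6]
  Insert 6 (step 7): P = [1, 4, 6] / [2, 7] / [5] / [9];  Q = [1, 3, 5] / [2, 7] / [4] / [6]
  Insert 8 (step 8): P = [1, 4, 6, 8] / [2, 7] / [5] / [9];  Q = [1, 3, 5, 8] / [2, 7] / [4] / [6]
  Insert 3 (step 9): P = [1, 3, 6, 8] / [2, 4] / [5, 7] / [9];  Q = [1, 3, 5, 8] / [2, 7] / [4, 9] / [6]
Final shape: (4, 2, 2, 1).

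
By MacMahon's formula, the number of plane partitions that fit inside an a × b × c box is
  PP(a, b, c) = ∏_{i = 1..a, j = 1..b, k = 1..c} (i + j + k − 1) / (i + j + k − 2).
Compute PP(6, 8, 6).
PP(6, 8, 6) = 469699956117392

Evaluate the triple product over i = 1..6, j = 1..8, k = 1..6. The factors are (2/1) · (3/2) · (4/3) · (5/4) · (6/5) · (7/6) · (3/2) · (4/3) · … (288 factors total). The numerators and denominators telescope so the product is an integer; carrying out the multiplication exactly gives PP(6, 8, 6) = 469699956117392.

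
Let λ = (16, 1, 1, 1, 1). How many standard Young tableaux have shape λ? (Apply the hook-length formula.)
# SYT of shape (16, 1, 1, 1, 1) = 3876

Hook-length formula: f^λ = n! / Π hook(c), product over all cells c of the Young diagram. For λ = (16, 1, 1, 1, 1), n = 20 boxes. Hook lengths by row (left-to-right, top-to-bottom): [20, 15, 14, 13, 12, 11, 10, 9, 8, 7, 6, 5, 4, 3, 2, 1]; [4]; [3]; [2]; [1]. Product of hooks = 627683696640000. So f^λ = 20! / 627683696640000 = 2432902008176640000 / 627683696640000 = 3876.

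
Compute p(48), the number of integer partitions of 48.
p(48) = 147273

Compute p(n) via the recurrence p(n, m) = p(n, m−1) + p(n−m, m), where p(n, m) counts partitions of n with all parts ≤ m and p(n) = p(n, n). The base cases are p(0, m) = 1 and p(n, 0) = 0 for n > 0. Filling the table yields p(48) = 147273. (Euler's pentagonal recurrence is an alternative.)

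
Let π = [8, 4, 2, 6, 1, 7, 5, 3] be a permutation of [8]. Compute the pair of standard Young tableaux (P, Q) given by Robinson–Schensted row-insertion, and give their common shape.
P = [1, 3, 7] / [2, 5] / [4, 6] / [8];  Q = [1, 4, 6] / [2, 7] / [3, 8] / [5];  common shape = (3, 2, 2, 1)

Row-insert the values π_1, π_2, … into P one at a time, bumping the leftmost entry strictly greater than the inserted value down to the next row. The recording tableau Q records, in position (i, j), the step at which that cell was added to P.
  Insert 8 (step 1): P = [8];  Q = [1]
  Insert 4 (step 2): P = [4] / [8];  Q = [1] / [2]
  Insert 2 (step 3): P = [2] / [4] / [8];  Q = [1] / [2] / [3]
  Insert 6 (step 4): P = [2, 6] / [4] / [8];  Q = [1, 4] / [2] / [3]
  Insert 1 (step 5): P = [1, 6] / [2] / [4] / [8];  Q = [1, 4] / [2] / [3] / [5]
  Insert 7 (step 6): P = [1, 6, 7] / [2] / [4] / [8];  Q = [1, 4, 6] / [2] / [3] / [5]
  Insert 5 (step 7): P = [1, 5, 7] / [2, 6] / [4] / [8];  Q = [1, 4, 6] / [2, 7] / [3] / [5]
  Insert 3 (step 8): P = [1, 3, 7] / [2, 5] / [4, 6] / [8];  Q = [1, 4, 6] / [2, 7] / [3, 8] / [5]
Final shape: (3, 2, 2, 1).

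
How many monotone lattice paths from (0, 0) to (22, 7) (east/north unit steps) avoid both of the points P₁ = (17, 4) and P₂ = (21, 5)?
Number of paths = 1118055

Inclusion–exclusion. Total paths: C(29, 22) = 1560780. Through P₁: C(21, 17)·C(8, 5) = 335160. Through P₂: C(26, 21)·C(3, 1) = 197340. Since P₁ is strictly southwest of P₂, a monotone path through both must visit P₁ then P₂; paths through both = C(21, 17)·C(5, 4)·C(3, 1) = 89775. Avoid both = 1560780 − 335160 − 197340 + 89775 = 1118055.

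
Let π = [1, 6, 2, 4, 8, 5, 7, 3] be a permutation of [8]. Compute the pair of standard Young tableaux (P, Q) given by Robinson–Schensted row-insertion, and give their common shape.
P = [1, 2, 3, 5, 7] / [4, 8] / [6];  Q = [1, 2, 4, 5, 7] / [3, 6] / [8];  common shape = (5, 2, 1)

Row-insert the values π_1, π_2, … into P one at a time, bumping the leftmost entry strictly greater than the inserted value down to the next row. The recording tableau Q records, in position (i, j), the step at which that cell was added to P.
  Insert 1 (step 1): P = [1];  Q = [1]
  Insert 6 (step 2): P = [1, 6];  Q = [1, 2]
  Insert 2 (step 3): P = [1, 2] / [6];  Q = [1, 2] / [3]
  Insert 4 (step 4): P = [1, 2, 4] / [6];  Q = [1, 2, 4] / [3]
  Insert 8 (step 5): P = [1, 2, 4, 8] / [6];  Q = [1, 2, 4, 5] / [3]
  Insert 5 (step 6): P = [1, 2, 4, 5] / [6, 8];  Q = [1, 2, 4, 5] / [3, 6]
  Insert 7 (step 7): P = [1, 2, 4, 5, 7] / [6, 8];  Q = [1, 2, 4, 5, 7] / [3, 6]
  Insert 3 (step 8): P = [1, 2, 3, 5, 7] / [4, 8] / [6];  Q = [1, 2, 4, 5, 7] / [3, 6] / [8]
Final shape: (5, 2, 1).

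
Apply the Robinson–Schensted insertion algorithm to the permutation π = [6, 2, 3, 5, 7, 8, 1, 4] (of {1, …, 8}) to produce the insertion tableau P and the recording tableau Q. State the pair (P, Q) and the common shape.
P = [1, 3, 4, 7, 8] / [2, 5] / [6];  Q = [1, 3, 4, 5, 6] / [2, 8] / [7];  common shape = (5, 2, 1)

Row-insert the values π_1, π_2, … into P one at a time, bumping the leftmost entry strictly greater than the inserted value down to the next row. The recording tableau Q records, in position (i, j), the step at which that cell was added to P.
  Insert 6 (step 1): P = [6];  Q = [1]
  Insert 2 (step 2): P = [2] / [6];  Q = [1] / [2]
  Insert 3 (step 3): P = [2, 3] / [6];  Q = [1, 3] / [2]
  Insert 5 (step 4): P = [2, 3, 5] / [6];  Q = [1, 3, 4] / [2]
  Insert 7 (step 5): P = [2, 3, 5, 7] / [6];  Q = [1, 3, 4, 5] / [2]
  Insert 8 (step 6): P = [2, 3, 5, 7, 8] / [6];  Q = [1, 3, 4, 5, 6] / [2]
  Insert 1 (step 7): P = [1, 3, 5, 7, 8] / [2] / [6];  Q = [1, 3, 4, 5, 6] / [2] / [7]
  Insert 4 (step 8): P = [1, 3, 4, 7, 8] / [2, 5] / [6];  Q = [1, 3, 4, 5, 6] / [2, 8] / [7]
Final shape: (5, 2, 1).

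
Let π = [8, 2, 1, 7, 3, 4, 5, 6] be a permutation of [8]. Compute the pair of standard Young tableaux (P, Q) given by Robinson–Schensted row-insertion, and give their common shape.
P = [1, 3, 4, 5, 6] / [2, 7] / [8];  Q = [1, 4, 6, 7, 8] / [2, 5] / [3];  common shape = (5, 2, 1)

Row-insert the values π_1, π_2, … into P one at a time, bumping the leftmost entry strictly greater than the inserted value down to the next row. The recording tableau Q records, in position (i, j), the step at which that cell was added to P.
  Insert 8 (step 1): P = [8];  Q = [1]
  Insert 2 (step 2): P = [2] / [8];  Q = [1] / [2]
  Insert 1 (step 3): P = [1] / [2] / [8];  Q = [1] / [2] / [3]
  Insert 7 (step 4): P = [1, 7] / [2] / [8];  Q = [1, 4] / [2] / [3]
  Insert 3 (step 5): P = [1, 3] / [2, 7] / [8];  Q = [1, 4] / [2, 5] / [3]
  Insert 4 (step 6): P = [1, 3, 4] / [2, 7] / [8];  Q = [1, 4, 6] / [2, 5] / [3]
  Insert 5 (step 7): P = [1, 3, 4, 5] / [2, 7] / [8];  Q = [1, 4, 6, 7] / [2, 5] / [3]
  Insert 6 (step 8): P = [1, 3, 4, 5, 6] / [2, 7] / [8];  Q = [1, 4, 6, 7, 8] / [2, 5] / [3]
Final shape: (5, 2, 1).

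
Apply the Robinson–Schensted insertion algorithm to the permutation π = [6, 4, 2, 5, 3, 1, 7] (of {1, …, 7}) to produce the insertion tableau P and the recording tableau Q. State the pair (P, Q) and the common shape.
P = [1, 3, 7] / [2, 5] / [4] / [6];  Q = [1, 4, 7] / [2, 5] / [3] / [6];  common shape = (3, 2, 1, 1)

Row-insert the values π_1, π_2, … into P one at a time, bumping the leftmost entry strictly greater than the inserted value down to the next row. The recording tableau Q records, in position (i, j), the step at which that cell was added to P.
  Insert 6 (step 1): P = [6];  Q = [1]
  Insert 4 (step 2): P = [4] / [6];  Q = [1] / [2]
  Insert 2 (step 3): P = [2] / [4] / [6];  Q = [1] / [2] / [3]
  Insert 5 (step 4): P = [2, 5] / [4] / [6];  Q = [1, 4] / [2] / [3]
  Insert 3 (step 5): P = [2, 3] / [4, 5] / [6];  Q = [1, 4] / [2, 5] / [3]
  Insert 1 (step 6): P = [1, 3] / [2, 5] / [4] / [6];  Q = [1, 4] / [2, 5] / [3] / [6]
  Insert 7 (step 7): P = [1, 3, 7] / [2, 5] / [4] / [6];  Q = [1, 4, 7] / [2, 5] / [3] / [6]
Final shape: (3, 2, 1, 1).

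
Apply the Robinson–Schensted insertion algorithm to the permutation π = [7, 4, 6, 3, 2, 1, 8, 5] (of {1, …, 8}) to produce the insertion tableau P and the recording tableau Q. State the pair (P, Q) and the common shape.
P = [1, 5, 8] / [2, 6] / [3] / [4] / [7];  Q = [1, 3, 7] / [2, 8] / [4] / [5] / [6];  common shape = (3, 2, 1, 1, 1)

Row-insert the values π_1, π_2, … into P one at a time, bumping the leftmost entry strictly greater than the inserted value down to the next row. The recording tableau Q records, in position (i, j), the step at which that cell was added to P.
  Insert 7 (step 1): P = [7];  Q = [1]
  Insert 4 (step 2): P = [4] / [7];  Q = [1] / [2]
  Insert 6 (step 3): P = [4, 6] / [7];  Q = [1, 3] / [2]
  Insert 3 (step 4): P = [3, 6] / [4] / [7];  Q = [1, 3] / [2] / [4]
  Insert 2 (step 5): P = [2, 6] / [3] / [4] / [7];  Q = [1, 3] / [2] / [4] / [5]
  Insert 1 (step 6): P = [1, 6] / [2] / [3] / [4] / [7];  Q = [1, 3] / [2] / [4] / [5] / [6]
  Insert 8 (step 7): P = [1, 6, 8] / [2] / [3] / [4] / [7];  Q = [1, 3, 7] / [2] / [4] / [5] / [6]
  Insert 5 (step 8): P = [1, 5, 8] / [2, 6] / [3] / [4] / [7];  Q = [1, 3, 7] / [2, 8] / [4] / [5] / [6]
Final shape: (3, 2, 1, 1, 1).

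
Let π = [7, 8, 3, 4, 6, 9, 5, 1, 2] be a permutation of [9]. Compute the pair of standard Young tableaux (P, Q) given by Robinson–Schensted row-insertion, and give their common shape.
P = [1, 2, 5, 9] / [3, 4] / [6, 8] / [7];  Q = [1, 2, 5, 6] / [3, 4] / [7, 9] / [8];  common shape = (4, 2, 2, 1)

Row-insert the values π_1, π_2, … into P one at a time, bumping the leftmost entry strictly greater than the inserted value down to the next row. The recording tableau Q records, in position (i, j), the step at which that cell was added to P.
  Insert 7 (step 1): P = [7];  Q = [1]
  Insert 8 (step 2): P = [7, 8];  Q = [1, 2]
  Insert 3 (step 3): P = [3, 8] / [7];  Q = [1, 2] / [3]
  Insert 4 (step 4): P = [3, 4] / [7, 8];  Q = [1, 2] / [3, 4]
  Insert 6 (step 5): P = [3, 4, 6] / [7, 8];  Q = [1, 2, 5] / [3, 4]
  Insert 9 (step 6): P = [3, 4, 6, 9] / [7, 8];  Q = [1, 2, 5, 6] / [3, 4]
  Insert 5 (step 7): P = [3, 4, 5, 9] / [6, 8] / [7];  Q = [1, 2, 5, 6] / [3, 4] / [7]
  Insert 1 (step 8): P = [1, 4, 5, 9] / [3, 8] / [6] / [7];  Q = [1, 2, 5, 6] / [3, 4] / [7] / [8]
  Insert 2 (step 9): P = [1, 2, 5, 9] / [3, 4] / [6, 8] / [7];  Q = [1, 2, 5, 6] / [3, 4] / [7, 9] / [8]
Final shape: (4, 2, 2, 1).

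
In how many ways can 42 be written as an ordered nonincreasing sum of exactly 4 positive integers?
p(42, 4 parts) = 551

Partitions of n into exactly k parts are in bijection with partitions of n − k into at most k parts (subtract 1 from each part). So p(42, exactly 4) = p(38, parts ≤ 4). Computing via the recurrence p(m, j) = p(m, j−1) + p(m−j, j) gives 551.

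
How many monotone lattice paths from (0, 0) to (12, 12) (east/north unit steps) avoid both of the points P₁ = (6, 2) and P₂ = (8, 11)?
Number of paths = 2109722

Inclusion–exclusion. Total paths: C(24, 12) = 2704156. Through P₁: C(8, 6)·C(16, 6) = 224224. Through P₂: C(19, 8)·C(5, 4) = 377910. Since P₁ is strictly southwest of P₂, a monotone path through both must visit P₁ then P₂; paths through both = C(8, 6)·C(11, 2)·C(5, 4) = 7700. Avoid both = 2704156 − 224224 − 377910 + 7700 = 2109722.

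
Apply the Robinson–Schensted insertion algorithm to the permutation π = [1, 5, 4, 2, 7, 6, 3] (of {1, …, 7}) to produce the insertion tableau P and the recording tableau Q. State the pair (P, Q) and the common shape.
P = [1, 2, 3] / [4, 6] / [5, 7];  Q = [1, 2, 5] / [3, 6] / [4, 7];  common shape = (3, 2, 2)

Row-insert the values π_1, π_2, … into P one at a time, bumping the leftmost entry strictly greater than the inserted value down to the next row. The recording tableau Q records, in position (i, j), the step at which that cell was added to P.
  Insert 1 (step 1): P = [1];  Q = [1]
  Insert 5 (step 2): P = [1, 5];  Q = [1, 2]
  Insert 4 (step 3): P = [1, 4] / [5];  Q = [1, 2] / [3]
  Insert 2 (step 4): P = [1, 2] / [4] / [5];  Q = [1, 2] / [3] / [4]
  Insert 7 (step 5): P = [1, 2, 7] / [4] / [5];  Q = [1, 2, 5] / [3] / [4]
  Insert 6 (step 6): P = [1, 2, 6] / [4, 7] / [5];  Q = [1, 2, 5] / [3, 6] / [4]
  Insert 3 (step 7): P = [1, 2, 3] / [4, 6] / [5, 7];  Q = [1, 2, 5] / [3, 6] / [4, 7]
Final shape: (3, 2, 2).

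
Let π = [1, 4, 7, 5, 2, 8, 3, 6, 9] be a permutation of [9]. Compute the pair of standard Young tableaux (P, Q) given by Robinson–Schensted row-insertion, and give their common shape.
P = [1, 2, 3, 6, 9] / [4, 5, 8] / [7];  Q = [1, 2, 3, 6, 9] / [4, 7, 8] / [5];  common shape = (5, 3, 1)

Row-insert the values π_1, π_2, … into P one at a time, bumping the leftmost entry strictly greater than the inserted value down to the next row. The recording tableau Q records, in position (i, j), the step at which that cell was added to P.
  Insert 1 (step 1): P = [1];  Q = [1]
  Insert 4 (step 2): P = [1, 4];  Q = [1, 2]
  Insert 7 (step 3): P = [1, 4, 7];  Q = [1, 2, 3]
  Insert 5 (step 4): P = [1, 4, 5] / [7];  Q = [1, 2, 3] / [4]
  Insert 2 (step 5): P = [1, 2, 5] / [4] / [7];  Q = [1, 2, 3] / [4] / [5]
  Insert 8 (step 6): P = [1, 2, 5, 8] / [4] / [7];  Q = [1, 2, 3, 6] / [4] / [5]
  Insert 3 (step 7): P = [1, 2, 3, 8] / [4, 5] / [7];  Q = [1, 2, 3, 6] / [4, 7] / [5]
  Insert 6 (step 8): P = [1, 2, 3, 6] / [4, 5, 8] / [7];  Q = [1, 2, 3, 6] / [4, 7, 8] / [5]
  Insert 9 (step 9): P = [1, 2, 3, 6, 9] / [4, 5, 8] / [7];  Q = [1, 2, 3, 6, 9] / [4, 7, 8] / [5]
Final shape: (5, 3, 1).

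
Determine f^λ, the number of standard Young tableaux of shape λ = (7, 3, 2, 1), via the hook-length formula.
# SYT of shape (7, 3, 2, 1) = 12012

Hook-length formula: f^λ = n! / Π hook(c), product over all cells c of the Young diagram. For λ = (7, 3, 2, 1), n = 13 boxes. Hook lengths by row (left-to-right, top-to-bottom): [10, 8, 6, 4, 3, 2, 1]; [5, 3, 1]; [3, 1]; [1]. Product of hooks = 518400. So f^λ = 13! / 518400 = 6227020800 / 518400 = 12012.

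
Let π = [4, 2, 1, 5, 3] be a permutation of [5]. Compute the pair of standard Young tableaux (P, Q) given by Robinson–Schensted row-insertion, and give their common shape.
P = [1, 3] / [2, 5] / [4];  Q = [1, 4] / [2, 5] / [3];  common shape = (2, 2, 1)

Row-insert the values π_1, π_2, … into P one at a time, bumping the leftmost entry strictly greater than the inserted value down to the next row. The recording tableau Q records, in position (i, j), the step at which that cell was added to P.
  Insert 4 (step 1): P = [4];  Q = [1]
  Insert 2 (step 2): P = [2] / [4];  Q = [1] / [2]
  Insert 1 (step 3): P = [1] / [2] / [4];  Q = [1] / [2] / [3]
  Insert 5 (step 4): P = [1, 5] / [2] / [4];  Q = [1, 4] / [2] / [3]
  Insert 3 (step 5): P = [1, 3] / [2, 5] / [4];  Q = [1, 4] / [2, 5] / [3]
Final shape: (2, 2, 1).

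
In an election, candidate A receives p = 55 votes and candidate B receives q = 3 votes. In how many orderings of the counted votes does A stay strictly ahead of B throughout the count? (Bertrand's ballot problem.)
Strict-lead orderings = 27664

Total orderings of the 58 votes with 55 for A: C(58, 55) = 30856. By the Bertrand ballot formula (Cycle Lemma / reflection principle), the number of orderings in which A is strictly ahead of B throughout is (p − q)/(p + q) · C(p + q, p) = (55 − 3)/(55 + 3) · 30856 = 27664.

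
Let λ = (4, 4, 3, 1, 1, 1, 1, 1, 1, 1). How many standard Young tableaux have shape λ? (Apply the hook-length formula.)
# SYT of shape (4, 4, 3, 1, 1, 1, 1, 1, 1, 1) = 848232

Hook-length formula: f^λ = n! / Π hook(c), product over all cells c of the Young diagram. For λ = (4, 4, 3, 1, 1, 1, 1, 1, 1, 1), n = 18 boxes. Hook lengths by row (left-to-right, top-to-bottom): [13, 5, 4, 2]; [12, 4, 3, 1]; [10, 2, 1]; [7]; [6]; [5]; [4]; [3]; [2]; [1]. Product of hooks = 7547904000. So f^λ = 18! / 7547904000 = 6402373705728000 / 7547904000 = 848232.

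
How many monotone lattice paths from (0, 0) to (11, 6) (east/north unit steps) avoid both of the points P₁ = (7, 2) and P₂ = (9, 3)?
Number of paths = 8736

Inclusion–exclusion. Total paths: C(17, 11) = 12376. Through P₁: C(9, 7)·C(8, 4) = 2520. Through P₂: C(12, 9)·C(5, 2) = 2200. Since P₁ is strictly southwest of P₂, a monotone path through both must visit P₁ then P₂; paths through both = C(9, 7)·C(3, 2)·C(5, 2) = 1080. Avoid both = 12376 − 2520 − 2200 + 1080 = 8736.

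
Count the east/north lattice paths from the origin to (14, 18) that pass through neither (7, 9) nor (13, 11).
Number of paths = 323155408

Inclusion–exclusion. Total paths: C(32, 14) = 471435600. Through P₁: C(16, 7)·C(16, 7) = 130873600. Through P₂: C(24, 13)·C(8, 1) = 19969152. Since P₁ is strictly southwest of P₂, a monotone path through both must visit P₁ then P₂; paths through both = C(16, 7)·C(8, 6)·C(8, 1) = 2562560. Avoid both = 471435600 − 130873600 − 19969152 + 2562560 = 323155408.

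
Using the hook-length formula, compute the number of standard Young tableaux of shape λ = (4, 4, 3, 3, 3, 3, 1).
# SYT of shape (4, 4, 3, 3, 3, 3, 1) = 49884120

Hook-length formula: f^λ = n! / Π hook(c), product over all cells c of the Young diagram. For λ = (4, 4, 3, 3, 3, 3, 1), n = 21 boxes. Hook lengths by row (left-to-right, top-to-bottom): [10, 8, 7, 2]; [9, 7, 6, 1]; [7, 5, 4]; [6, 4, 3]; [5, 3, 2]; [4, 2, 1]; [1]. Product of hooks = 1024192512000. So f^λ = 21! / 1024192512000 = 51090942171709440000 / 1024192512000 = 49884120.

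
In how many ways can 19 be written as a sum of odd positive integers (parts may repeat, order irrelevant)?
p_odd(19) = 54

Enumerate partitions using only odd parts via the recurrence o(n, m) = o(n, m−2) + o(n−m, m) over odd m, starting from the largest odd part ≤ n. This gives p_odd(19) = 54. (Euler's theorem: equals the count of distinct-part partitions.)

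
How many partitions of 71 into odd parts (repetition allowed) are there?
p_odd(71) = 32992

Enumerate partitions using only odd parts via the recurrence o(n, m) = o(n, m−2) + o(n−m, m) over odd m, starting from the largest odd part ≤ n. This gives p_odd(71) = 32992. (Euler's theorem: equals the count of distinct-part partitions.)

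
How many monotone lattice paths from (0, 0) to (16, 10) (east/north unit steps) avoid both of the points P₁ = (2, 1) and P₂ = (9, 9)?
Number of paths = 2625645

Inclusion–exclusion. Total paths: C(26, 16) = 5311735. Through P₁: C(3, 2)·C(23, 14) = 2451570. Through P₂: C(18, 9)·C(8, 7) = 388960. Since P₁ is strictly southwest of P₂, a monotone path through both must visit P₁ then P₂; paths through both = C(3, 2)·C(15, 7)·C(8, 7) = 154440. Avoid both = 5311735 − 2451570 − 388960 + 154440 = 2625645.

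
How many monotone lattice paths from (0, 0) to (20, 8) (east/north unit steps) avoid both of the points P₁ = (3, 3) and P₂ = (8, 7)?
Number of paths = 2530530

Inclusion–exclusion. Total paths: C(28, 20) = 3108105. Through P₁: C(6, 3)·C(22, 17) = 526680. Through P₂: C(15, 8)·C(13, 12) = 83655. Since P₁ is strictly southwest of P₂, a monotone path through both must visit P₁ then P₂; paths through both = C(6, 3)·C(9, 5)·C(13, 12) = 32760. Avoid both = 3108105 − 526680 − 83655 + 32760 = 2530530.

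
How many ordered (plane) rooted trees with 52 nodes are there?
C_51 = 7684785670514316385230816156

These ordered rooted trees are counted by the Catalan number C_n = (1/(n + 1)) · C(2n, n). For n = 51: C_51 = (1/52) · C(102, 51) = 399608854866744452032002440112/52 = 7684785670514316385230816156.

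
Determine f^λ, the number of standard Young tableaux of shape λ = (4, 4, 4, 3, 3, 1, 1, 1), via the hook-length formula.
# SYT of shape (4, 4, 4, 3, 3, 1, 1, 1) = 112869120

Hook-length formula: f^λ = n! / Π hook(c), product over all cells c of the Young diagram. For λ = (4, 4, 4, 3, 3, 1, 1, 1), n = 21 boxes. Hook lengths by row (left-to-right, top-to-bottom): [11, 7, 6, 3]; [10, 6, 5, 2]; [9, 5, 4, 1]; [7, 3, 2]; [6, 2, 1]; [3]; [2]; [1]. Product of hooks = 452656512000. So f^λ = 21! / 452656512000 = 51090942171709440000 / 452656512000 = 112869120.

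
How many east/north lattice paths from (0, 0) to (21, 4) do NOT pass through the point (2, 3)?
Number of paths = 12450

Total paths from (0, 0) to (21, 4): C(25, 21) = 12650. Paths through (2, 3): (paths (0, 0) → (2, 3)) × (paths (2, 3) → (21, 4)) = C(5, 2) · C(20, 19) = 10 · 20 = 200. Avoidance count = 12650 − 200 = 12450.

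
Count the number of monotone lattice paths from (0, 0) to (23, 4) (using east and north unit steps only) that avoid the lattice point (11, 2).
Number of paths = 10452

Total paths from (0, 0) to (23, 4): C(27, 23) = 17550. Paths through (11, 2): (paths (0, 0) → (11, 2)) × (paths (11, 2) → (23, 4)) = C(13, 11) · C(14, 12) = 78 · 91 = 7098. Avoidance count = 17550 − 7098 = 10452.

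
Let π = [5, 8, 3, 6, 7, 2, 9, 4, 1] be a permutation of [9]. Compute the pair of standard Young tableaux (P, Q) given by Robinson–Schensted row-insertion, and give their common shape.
P = [1, 4, 7, 9] / [2, 6] / [3, 8] / [5];  Q = [1, 2, 5, 7] / [3, 4] / [6, 8] / [9];  common shape = (4, 2, 2, 1)

Row-insert the values π_1, π_2, … into P one at a time, bumping the leftmost entry strictly greater than the inserted value down to the next row. The recording tableau Q records, in position (i, j), the step at which that cell was added to P.
  Insert 5 (step 1): P = [5];  Q = [1]
  Insert 8 (step 2): P = [5, 8];  Q = [1, 2]
  Insert 3 (step 3): P = [3, 8] / [5];  Q = [1, 2] / [3]
  Insert 6 (step 4): P = [3, 6] / [5, 8];  Q = [1, 2] / [3, 4]
  Insert 7 (step 5): P = [3, 6, 7] / [5, 8];  Q = [1, 2, 5] / [3, 4]
  Insert 2 (step 6): P = [2, 6, 7] / [3, 8] / [5];  Q = [1, 2, 5] / [3, 4] / [6]
  Insert 9 (step 7): P = [2, 6, 7, 9] / [3, 8] / [5];  Q = [1, 2, 5, 7] / [3, 4] / [6]
  Insert 4 (step 8): P = [2, 4, 7, 9] / [3, 6] / [5, 8];  Q = [1, 2, 5, 7] / [3, 4] / [6, 8]
  Insert 1 (step 9): P = [1, 4, 7, 9] / [2, 6] / [3, 8] / [5];  Q = [1, 2, 5, 7] / [3, 4] / [6, 8] / [9]
Final shape: (4, 2, 2, 1).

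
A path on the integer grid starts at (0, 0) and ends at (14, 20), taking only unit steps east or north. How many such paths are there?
Number of paths = 1391975640

A monotone lattice path from (0, 0) to (14, 20) consists of 14 east steps and 20 north steps in some order, so it is determined by which 14 of the 34 steps are east. The count is C(34, 14) = 1391975640.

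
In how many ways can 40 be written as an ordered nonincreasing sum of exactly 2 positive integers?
p(40, 2 parts) = 20

Partitions of n into exactly k parts are in bijection with partitions of n − k into at most k parts (subtract 1 from each part). So p(40, exactly 2) = p(38, parts ≤ 2). Computing via the recurrence p(m, j) = p(m, j−1) + p(m−j, j) gives 20.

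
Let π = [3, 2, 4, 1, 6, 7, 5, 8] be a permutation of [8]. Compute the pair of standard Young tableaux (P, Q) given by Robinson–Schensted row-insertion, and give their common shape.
P = [1, 4, 5, 7, 8] / [2, 6] / [3];  Q = [1, 3, 5, 6, 8] / [2, 7] / [4];  common shape = (5, 2, 1)

Row-insert the values π_1, π_2, … into P one at a time, bumping the leftmost entry strictly greater than the inserted value down to the next row. The recording tableau Q records, in position (i, j), the step at which that cell was added to P.
  Insert 3 (step 1): P = [3];  Q = [1]
  Insert 2 (step 2): P = [2] / [3];  Q = [1] / [2]
  Insert 4 (step 3): P = [2, 4] / [3];  Q = [1, 3] / [2]
  Insert 1 (step 4): P = [1, 4] / [2] / [3];  Q = [1, 3] / [2] / [4]
  Insert 6 (step 5): P = [1, 4, 6] / [2] / [3];  Q = [1, 3, 5] / [2] / [4]
  Insert 7 (step 6): P = [1, 4, 6, 7] / [2] / [3];  Q = [1, 3, 5, 6] / [2] / [4]
  Insert 5 (step 7): P = [1, 4, 5, 7] / [2, 6] / [3];  Q = [1, 3, 5, 6] / [2, 7] / [4]
  Insert 8 (step 8): P = [1, 4, 5, 7, 8] / [2, 6] / [3];  Q = [1, 3, 5, 6, 8] / [2, 7] / [4]
Final shape: (5, 2, 1).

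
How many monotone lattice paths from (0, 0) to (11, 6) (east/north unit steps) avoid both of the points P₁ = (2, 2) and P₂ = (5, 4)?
Number of paths = 6238

Inclusion–exclusion. Total paths: C(17, 11) = 12376. Through P₁: C(4, 2)·C(13, 9) = 4290. Through P₂: C(9, 5)·C(8, 6) = 3528. Since P₁ is strictly southwest of P₂, a monotone path through both must visit P₁ then P₂; paths through both = C(4, 2)·C(5, 3)·C(8, 6) = 1680. Avoid both = 12376 − 4290 − 3528 + 1680 = 6238.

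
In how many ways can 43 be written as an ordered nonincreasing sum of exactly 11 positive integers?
p(43, 11 parts) = 5708

Partitions of n into exactly k parts are in bijection with partitions of n − k into at most k parts (subtract 1 from each part). So p(43, exactly 11) = p(32, parts ≤ 11). Computing via the recurrence p(m, j) = p(m, j−1) + p(m−j, j) gives 5708.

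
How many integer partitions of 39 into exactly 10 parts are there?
p(39, 10 parts) = 3015

Partitions of n into exactly k parts are in bijection with partitions of n − k into at most k parts (subtract 1 from each part). So p(39, exactly 10) = p(29, parts ≤ 10). Computing via the recurrence p(m, j) = p(m, j−1) + p(m−j, j) gives 3015.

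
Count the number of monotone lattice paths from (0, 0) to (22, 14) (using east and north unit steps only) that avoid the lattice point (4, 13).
Number of paths = 3796251980

Total paths from (0, 0) to (22, 14): C(36, 22) = 3796297200. Paths through (4, 13): (paths (0, 0) → (4, 13)) × (paths (4, 13) → (22, 14)) = C(17, 4) · C(19, 18) = 2380 · 19 = 45220. Avoidance count = 3796297200 − 45220 = 3796251980.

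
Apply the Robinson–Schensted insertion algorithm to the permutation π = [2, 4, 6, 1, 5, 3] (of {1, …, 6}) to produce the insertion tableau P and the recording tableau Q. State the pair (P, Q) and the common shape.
P = [1, 3, 5] / [2, 4] / [6];  Q = [1, 2, 3] / [4, 5] / [6];  common shape = (3, 2, 1)

Row-insert the values π_1, π_2, … into P one at a time, bumping the leftmost entry strictly greater than the inserted value down to the next row. The recording tableau Q records, in position (i, j), the step at which that cell was added to P.
  Insert 2 (step 1): P = [2];  Q = [1]
  Insert 4 (step 2): P = [2, 4];  Q = [1, 2]
  Insert 6 (step 3): P = [2, 4, 6];  Q = [1, 2, 3]
  Insert 1 (step 4): P = [1, 4, 6] / [2];  Q = [1, 2, 3] / [4]
  Insert 5 (step 5): P = [1, 4, 5] / [2, 6];  Q = [1, 2, 3] / [4, 5]
  Insert 3 (step 6): P = [1, 3, 5] / [2, 4] / [6];  Q = [1, 2, 3] / [4, 5] / [6]
Final shape: (3, 2, 1).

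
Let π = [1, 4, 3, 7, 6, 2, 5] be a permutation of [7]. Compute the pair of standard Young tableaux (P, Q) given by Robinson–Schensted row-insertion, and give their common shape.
P = [1, 2, 5] / [3, 6] / [4, 7];  Q = [1, 2, 4] / [3, 5] / [6, 7];  common shape = (3, 2, 2)

Row-insert the values π_1, π_2, … into P one at a time, bumping the leftmost entry strictly greater than the inserted value down to the next row. The recording tableau Q records, in position (i, j), the step at which that cell was added to P.
  Insert 1 (step 1): P = [1];  Q = [1]
  Insert 4 (step 2): P = [1, 4];  Q = [1, 2]
  Insert 3 (step 3): P = [1, 3] / [4];  Q = [1, 2] / [3]
  Insert 7 (step 4): P = [1, 3, 7] / [4];  Q = [1, 2, 4] / [3]
  Insert 6 (step 5): P = [1, 3, 6] / [4, 7];  Q = [1, 2, 4] / [3, 5]
  Insert 2 (step 6): P = [1, 2, 6] / [3, 7] / [4];  Q = [1, 2, 4] / [3, 5] / [6]
  Insert 5 (step 7): P = [1, 2, 5] / [3, 6] / [4, 7];  Q = [1, 2, 4] / [3, 5] / [6, 7]
Final shape: (3, 2, 2).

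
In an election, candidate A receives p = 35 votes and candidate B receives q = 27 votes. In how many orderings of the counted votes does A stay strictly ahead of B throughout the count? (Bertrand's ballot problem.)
Strict-lead orderings = 36089364289846448

Total orderings of the 62 votes with 35 for A: C(62, 35) = 279692573246309972. By the Bertrand ballot formula (Cycle Lemma / reflection principle), the number of orderings in which A is strictly ahead of B throughout is (p − q)/(p + q) · C(p + q, p) = (35 − 27)/(35 + 27) · 279692573246309972 = 36089364289846448.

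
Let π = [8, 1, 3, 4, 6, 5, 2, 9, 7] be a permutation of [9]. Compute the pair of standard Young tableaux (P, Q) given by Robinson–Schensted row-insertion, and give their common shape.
P = [1, 2, 4, 5, 7] / [3, 9] / [6] / [8];  Q = [1, 3, 4, 5, 8] / [2, 9] / [6] / [7];  common shape = (5, 2, 1, 1)

Row-insert the values π_1, π_2, … into P one at a time, bumping the leftmost entry strictly greater than the inserted value down to the next row. The recording tableau Q records, in position (i, j), the step at which that cell was added to P.
  Insert 8 (step 1): P = [8];  Q = [1]
  Insert 1 (step 2): P = [1] / [8];  Q = [1] / [2]
  Insert 3 (step 3): P = [1, 3] / [8];  Q = [1, 3] / [2]
  Insert 4 (step 4): P = [1, 3, 4] / [8];  Q = [1, 3, 4] / [2]
  Insert 6 (step 5): P = [1, 3, 4, 6] / [8];  Q = [1, 3, 4, 5] / [2]
  Insert 5 (step 6): P = [1, 3, 4, 5] / [6] / [8];  Q = [1, 3, 4, 5] / [2] / [6]
  Insert 2 (step 7): P = [1, 2, 4, 5] / [3] / [6] / [8];  Q = [1, 3, 4, 5] / [2] / [6] / [7]
  Insert 9 (step 8): P = [1, 2, 4, 5, 9] / [3] / [6] / [8];  Q = [1, 3, 4, 5, 8] / [2] / [6] / [7]
  Insert 7 (step 9): P = [1, 2, 4, 5, 7] / [3, 9] / [6] / [8];  Q = [1, 3, 4, 5, 8] / [2, 9] / [6] / [7]
Final shape: (5, 2, 1, 1).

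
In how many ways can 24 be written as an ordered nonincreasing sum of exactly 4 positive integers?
p(24, 4 parts) = 108

Partitions of n into exactly k parts are in bijection with partitions of n − k into at most k parts (subtract 1 from each part). So p(24, exactly 4) = p(20, parts ≤ 4). Computing via the recurrence p(m, j) = p(m, j−1) + p(m−j, j) gives 108.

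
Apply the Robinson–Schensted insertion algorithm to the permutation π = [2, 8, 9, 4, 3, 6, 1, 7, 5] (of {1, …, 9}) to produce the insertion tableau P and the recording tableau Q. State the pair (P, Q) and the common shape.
P = [1, 3, 5, 7] / [2, 6] / [4, 9] / [8];  Q = [1, 2, 3, 8] / [4, 6] / [5, 9] / [7];  common shape = (4, 2, 2, 1)

Row-insert the values π_1, π_2, … into P one at a time, bumping the leftmost entry strictly greater than the inserted value down to the next row. The recording tableau Q records, in position (i, j), the step at which that cell was added to P.
  Insert 2 (step 1): P = [2];  Q = [1]
  Insert 8 (step 2): P = [2, 8];  Q = [1, 2]
  Insert 9 (step 3): P = [2, 8, 9];  Q = [1, 2, 3]
  Insert 4 (step 4): P = [2, 4, 9] / [8];  Q = [1, 2, 3] / [4]
  Insert 3 (step 5): P = [2, 3, 9] / [4] / [8];  Q = [1, 2, 3] / [4] / [5]
  Insert 6 (step 6): P = [2, 3, 6] / [4, 9] / [8];  Q = [1, 2, 3] / [4, 6] / [5]
  Insert 1 (step 7): P = [1, 3, 6] / [2, 9] / [4] / [8];  Q = [1, 2, 3] / [4, 6] / [5] / [7]
  Insert 7 (step 8): P = [1, 3, 6, 7] / [2, 9] / [4] / [8];  Q = [1, 2, 3, 8] / [4, 6] / [5] / [7]
  Insert 5 (step 9): P = [1, 3, 5, 7] / [2, 6] / [4, 9] / [8];  Q = [1, 2, 3, 8] / [4, 6] / [5, 9] / [7]
Final shape: (4, 2, 2, 1).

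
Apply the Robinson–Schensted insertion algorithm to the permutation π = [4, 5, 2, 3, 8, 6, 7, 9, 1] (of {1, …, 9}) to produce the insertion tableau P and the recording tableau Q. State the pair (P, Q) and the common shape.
P = [1, 3, 6, 7, 9] / [2, 5, 8] / [4];  Q = [1, 2, 5, 7, 8] / [3, 4, 6] / [9];  common shape = (5, 3, 1)

Row-insert the values π_1, π_2, … into P one at a time, bumping the leftmost entry strictly greater than the inserted value down to the next row. The recording tableau Q records, in position (i, j), the step at which that cell was added to P.
  Insert 4 (step 1): P = [4];  Q = [1]
  Insert 5 (step 2): P = [4, 5];  Q = [1, 2]
  Insert 2 (step 3): P = [2, 5] / [4];  Q = [1, 2] / [3]
  Insert 3 (step 4): P = [2, 3] / [4, 5];  Q = [1, 2] / [3, 4]
  Insert 8 (step 5): P = [2, 3, 8] / [4, 5];  Q = [1, 2, 5] / [3, 4]
  Insert 6 (step 6): P = [2, 3, 6] / [4, 5, 8];  Q = [1, 2, 5] / [3, 4, 6]
  Insert 7 (step 7): P = [2, 3, 6, 7] / [4, 5, 8];  Q = [1, 2, 5, 7] / [3, 4, 6]
  Insert 9 (step 8): P = [2, 3, 6, 7, 9] / [4, 5, 8];  Q = [1, 2, 5, 7, 8] / [3, 4, 6]
  Insert 1 (step 9): P = [1, 3, 6, 7, 9] / [2, 5, 8] / [4];  Q = [1, 2, 5, 7, 8] / [3, 4, 6] / [9]
Final shape: (5, 3, 1).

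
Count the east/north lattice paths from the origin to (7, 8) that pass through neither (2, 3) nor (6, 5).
Number of paths = 2667

Inclusion–exclusion. Total paths: C(15, 7) = 6435. Through P₁: C(5, 2)·C(10, 5) = 2520. Through P₂: C(11, 6)·C(4, 1) = 1848. Since P₁ is strictly southwest of P₂, a monotone path through both must visit P₁ then P₂; paths through both = C(5, 2)·C(6, 4)·C(4, 1) = 600. Avoid both = 6435 − 2520 − 1848 + 600 = 2667.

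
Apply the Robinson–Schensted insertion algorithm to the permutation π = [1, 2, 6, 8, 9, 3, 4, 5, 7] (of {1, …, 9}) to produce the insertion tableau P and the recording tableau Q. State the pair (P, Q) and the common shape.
P = [1, 2, 3, 4, 5, 7] / [6, 8, 9];  Q = [1, 2, 3, 4, 5, 9] / [6, 7, 8];  common shape = (6, 3)

Row-insert the values π_1, π_2, … into P one at a time, bumping the leftmost entry strictly greater than the inserted value down to the next row. The recording tableau Q records, in position (i, j), the step at which that cell was added to P.
  Insert 1 (step 1): P = [1];  Q = [1]
  Insert 2 (step 2): P = [1, 2];  Q = [1, 2]
  Insert 6 (step 3): P = [1, 2, 6];  Q = [1, 2, 3]
  Insert 8 (step 4): P = [1, 2, 6, 8];  Q = [1, 2, 3, 4]
  Insert 9 (step 5): P = [1, 2, 6, 8, 9];  Q = [1, 2, 3, 4, 5]
  Insert 3 (step 6): P = [1, 2, 3, 8, 9] / [6];  Q = [1, 2, 3, 4, 5] / [6]
  Insert 4 (step 7): P = [1, 2, 3, 4, 9] / [6, 8];  Q = [1, 2, 3, 4, 5] / [6, 7]
  Insert 5 (step 8): P = [1, 2, 3, 4, 5] / [6, 8, 9];  Q = [1, 2, 3, 4, 5] / [6, 7, 8]
  Insert 7 (step 9): P = [1, 2, 3, 4, 5, 7] / [6, 8, 9];  Q = [1, 2, 3, 4, 5, 9] / [6, 7, 8]
Final shape: (6, 3).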